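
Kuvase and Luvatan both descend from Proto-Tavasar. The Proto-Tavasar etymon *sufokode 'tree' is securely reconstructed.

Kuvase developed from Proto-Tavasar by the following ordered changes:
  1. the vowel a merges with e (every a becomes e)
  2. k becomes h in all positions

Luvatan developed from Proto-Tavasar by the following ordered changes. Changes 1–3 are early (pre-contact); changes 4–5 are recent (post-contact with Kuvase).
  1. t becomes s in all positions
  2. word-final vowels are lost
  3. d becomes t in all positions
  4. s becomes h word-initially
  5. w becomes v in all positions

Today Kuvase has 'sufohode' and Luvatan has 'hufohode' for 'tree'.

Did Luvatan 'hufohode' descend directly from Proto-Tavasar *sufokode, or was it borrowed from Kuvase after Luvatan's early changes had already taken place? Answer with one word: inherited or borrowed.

borrowed

If inherited, *sufokode would pass through all of Luvatan's changes:
Luvatan: *sufokode > sufokod > sufokot > hufokot  (by apocope, unconditioned shift, debuccalisation)
If borrowed from Kuvase 'sufohode' after the early changes, it would undergo only the recent ones:
  rule 4 (debuccalisation): sufohode → hufohode
  rule 5 (unconditioned shift): no change (hufohode)
  ⇒ as a loan: hufohode
Luvatan 'hufohode' matches the loan outcome 'hufohode', not the inherited 'hufokot' — it skipped the early Luvatan changes, so it was borrowed from Kuvase.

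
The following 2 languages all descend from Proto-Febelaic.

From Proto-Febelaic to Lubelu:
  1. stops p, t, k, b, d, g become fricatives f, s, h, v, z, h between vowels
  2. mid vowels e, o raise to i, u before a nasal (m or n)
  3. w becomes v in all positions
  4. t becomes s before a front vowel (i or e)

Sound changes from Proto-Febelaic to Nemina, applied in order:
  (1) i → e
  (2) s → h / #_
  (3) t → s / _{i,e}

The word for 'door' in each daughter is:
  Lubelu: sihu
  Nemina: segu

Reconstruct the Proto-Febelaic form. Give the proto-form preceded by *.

*tigu

Position 1: Lubelu has s, Nemina has s. Taking the neighbouring segments as reconstructed: Lubelu s could go back to *t or *s; Nemina s can only go back to *t — the one source consistent with every daughter is *t.
Position 3: Lubelu has h, Nemina has g. Nemina preserves g here (none of its changes turn any other segment into g), so the proto-segment is *g.
Position 2: Lubelu has i, Nemina has e. Taking the neighbouring segments as reconstructed: Lubelu i can only go back to *i; Nemina e could go back to *e or *i — the one source consistent with every daughter is *i.
The remaining positions agree across the daughters. Check the candidate against every language:
Lubelu: *tigu
  tigu → tihu   [intervocalic lenition]
  tihu (rule 2 does not apply)
  tihu (rule 3 does not apply)
  tihu → sihu   [palatalisation]
  giving Lubelu sihu.
Nemina: *tigu > tegu > segu  (by vowel merger, palatalisation)
Only *tigu yields all of Lubelu sihu, Nemina segu.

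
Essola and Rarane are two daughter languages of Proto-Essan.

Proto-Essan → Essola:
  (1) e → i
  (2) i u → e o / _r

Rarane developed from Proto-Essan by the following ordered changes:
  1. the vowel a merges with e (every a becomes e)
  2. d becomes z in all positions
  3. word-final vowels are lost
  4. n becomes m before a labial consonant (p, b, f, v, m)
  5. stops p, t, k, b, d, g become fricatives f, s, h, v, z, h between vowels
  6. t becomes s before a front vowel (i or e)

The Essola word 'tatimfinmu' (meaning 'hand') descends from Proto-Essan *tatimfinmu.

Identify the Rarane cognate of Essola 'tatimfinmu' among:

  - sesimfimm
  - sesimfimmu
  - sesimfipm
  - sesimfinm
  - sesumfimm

sesimfimm

Rarane: *tatimfinmu
  tatimfinmu → tetimfinmu   [vowel merger]
  tetimfinmu (rule 2 does not apply)
  tetimfinmu → tetimfinm   [apocope]
  tetimfinm → tetimfimm   [nasal place assimilation]
  tetimfimm → tesimfimm   [intervocalic lenition]
  tesimfimm → sesimfimm   [palatalisation]
  giving Rarane sesimfimm.
The other candidates each miss or misapply at least one Rarane change.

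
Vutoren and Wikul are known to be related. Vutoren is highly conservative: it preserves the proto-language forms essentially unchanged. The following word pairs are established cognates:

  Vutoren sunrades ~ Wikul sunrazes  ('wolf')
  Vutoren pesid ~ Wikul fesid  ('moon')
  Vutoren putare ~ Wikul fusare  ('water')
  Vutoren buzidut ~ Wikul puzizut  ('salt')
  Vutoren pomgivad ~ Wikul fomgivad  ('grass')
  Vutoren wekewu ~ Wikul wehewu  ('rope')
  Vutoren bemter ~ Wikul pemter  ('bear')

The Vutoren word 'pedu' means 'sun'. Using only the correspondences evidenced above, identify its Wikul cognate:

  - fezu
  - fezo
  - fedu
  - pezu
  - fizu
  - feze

fezu

pesid ~ fesid — Vutoren p corresponds to Wikul f word-initially before a front vowel.
buzidut ~ puzizut — Vutoren d corresponds to Wikul z between vowels (before a back vowel).
Applying these to Vutoren 'pedu':
  pedu → fedu   (p→f word-initially before a front vowel)
  fedu → fezu   (d→z between vowels (before a back vowel))
So the Wikul cognate is 'fezu'.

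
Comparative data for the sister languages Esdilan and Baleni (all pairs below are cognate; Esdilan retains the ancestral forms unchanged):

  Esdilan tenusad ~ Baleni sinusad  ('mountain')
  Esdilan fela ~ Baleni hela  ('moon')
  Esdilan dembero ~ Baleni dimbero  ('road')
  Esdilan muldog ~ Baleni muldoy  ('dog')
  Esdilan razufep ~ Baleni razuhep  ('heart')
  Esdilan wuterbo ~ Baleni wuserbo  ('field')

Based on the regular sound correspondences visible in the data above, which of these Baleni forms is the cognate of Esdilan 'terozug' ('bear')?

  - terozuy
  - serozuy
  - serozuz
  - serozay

serozuy

tenusad ~ sinusad — Esdilan t corresponds to Baleni s word-initially before a front vowel.
muldog ~ muldoy — Esdilan g corresponds to Baleni y word-finally.
Applying these to Esdilan 'terozug':
  terozug → serozug   (t→s word-initially before a front vowel)
  serozug → serozuy   (g→y word-finally)
So the Baleni cognate is 'serozuy'.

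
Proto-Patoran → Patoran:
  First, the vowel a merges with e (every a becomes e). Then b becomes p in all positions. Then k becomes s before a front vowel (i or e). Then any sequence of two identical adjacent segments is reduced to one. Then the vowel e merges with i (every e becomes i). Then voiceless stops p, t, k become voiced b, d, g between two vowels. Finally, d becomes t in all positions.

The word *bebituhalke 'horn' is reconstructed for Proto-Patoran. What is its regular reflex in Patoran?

Patoran: *bebituhalke > bebituhelke > pepituhelke > pepituhelse > pipituhilsi > pibiduhilsi > pibituhilsi  (by vowel merger, unconditioned shift, palatalisation, vowel merger, intervocalic voicing, unconditioned shift)

pibituhilsi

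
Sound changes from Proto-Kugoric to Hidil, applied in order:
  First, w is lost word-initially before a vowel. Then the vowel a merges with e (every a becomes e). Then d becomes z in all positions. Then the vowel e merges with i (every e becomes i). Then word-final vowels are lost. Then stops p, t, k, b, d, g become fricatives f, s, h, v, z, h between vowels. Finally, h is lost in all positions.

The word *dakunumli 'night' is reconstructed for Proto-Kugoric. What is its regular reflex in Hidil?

Hidil: *dakunumli > dekunumli > zekunumli > zikunumli > zikunuml > zihunuml > ziunuml  (by vowel merger, unconditioned shift, vowel merger, apocope, intervocalic lenition, h-loss)

ziunuml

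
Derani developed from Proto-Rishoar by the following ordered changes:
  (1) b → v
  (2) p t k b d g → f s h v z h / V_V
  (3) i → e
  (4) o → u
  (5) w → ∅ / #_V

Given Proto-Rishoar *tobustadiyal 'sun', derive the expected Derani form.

tuvustazeyal

Derani: start from *tobustadiyal.
  rule 1 (unconditioned shift): tobustadiyal → tovustadiyal
  rule 2 (intervocalic lenition): tovustadiyal → tovustaziyal
  rule 3 (vowel merger): tovustaziyal → tovustazeyal
  rule 4 (vowel merger): tovustazeyal → tuvustazeyal
  rule 5: no change — tuvustazeyal
  ⇒ Derani tuvustazeyal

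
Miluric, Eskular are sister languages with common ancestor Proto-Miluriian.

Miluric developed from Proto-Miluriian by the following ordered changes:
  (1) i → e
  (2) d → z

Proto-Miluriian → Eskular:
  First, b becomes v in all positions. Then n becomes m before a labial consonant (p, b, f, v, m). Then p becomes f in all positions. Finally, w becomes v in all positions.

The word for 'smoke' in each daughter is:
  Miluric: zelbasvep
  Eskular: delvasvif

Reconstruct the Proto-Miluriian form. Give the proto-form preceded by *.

*delbasvip

Position 9: Miluric has p, Eskular has f. Miluric preserves p here (none of its changes turn any other segment into p), so the proto-segment is *p.
Position 1: Miluric has z, Eskular has d. Eskular preserves d here (none of its changes turn any other segment into d), so the proto-segment is *d.
Position 4: Miluric has b, Eskular has v. Miluric preserves b here (none of its changes turn any other segment into b), so the proto-segment is *b.
Verify the candidate proto-form against each daughter:
Miluric: *delbasvip
  delbasvip → delbasvep   [vowel merger]
  delbasvep → zelbasvep   [unconditioned shift]
  giving Miluric zelbasvep.
Eskular: start from *delbasvip.
  rule 1 (unconditioned shift): delbasvip → delvasvip
  rule 2: no change — delvasvip
  rule 3 (unconditioned shift): delvasvip → delvasvif
  rule 4: no change — delvasvif
  ⇒ Eskular delvasvif
*delbasvip is the unique common source.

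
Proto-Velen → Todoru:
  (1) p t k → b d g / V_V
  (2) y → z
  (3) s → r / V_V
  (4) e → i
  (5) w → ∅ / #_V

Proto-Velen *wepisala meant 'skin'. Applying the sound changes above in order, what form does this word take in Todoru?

ibirala

Todoru: *wepisala
  wepisala → webisala   [intervocalic voicing]
  webisala (rule 2 does not apply)
  webisala → webirala   [rhotacism]
  webirala → wibirala   [vowel merger]
  wibirala → ibirala   [glide loss]
  giving Todoru ibirala.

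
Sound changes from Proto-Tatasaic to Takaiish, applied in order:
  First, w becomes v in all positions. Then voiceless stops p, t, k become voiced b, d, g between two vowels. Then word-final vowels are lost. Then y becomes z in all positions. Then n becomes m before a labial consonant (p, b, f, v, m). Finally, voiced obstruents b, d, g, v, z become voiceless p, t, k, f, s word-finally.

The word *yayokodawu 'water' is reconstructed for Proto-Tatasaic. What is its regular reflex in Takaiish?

Takaiish: *yayokodawu
  yayokodawu → yayokodavu   [unconditioned shift]
  yayokodavu → yayogodavu   [intervocalic voicing]
  yayogodavu → yayogodav   [apocope]
  yayogodav → zazogodav   [unconditioned shift]
  zazogodav (rule 5 does not apply)
  zazogodav → zazogodaf   [final devoicing]
  giving Takaiish zazogodaf.

zazogodaf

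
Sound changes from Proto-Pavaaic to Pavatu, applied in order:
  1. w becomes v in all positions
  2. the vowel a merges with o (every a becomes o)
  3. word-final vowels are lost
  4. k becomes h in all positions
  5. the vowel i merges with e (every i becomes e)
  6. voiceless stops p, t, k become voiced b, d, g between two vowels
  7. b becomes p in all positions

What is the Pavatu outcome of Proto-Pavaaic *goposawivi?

goposovev

Pavatu: *goposawivi > goposavivi > goposovivi > goposoviv > goposovev > gobosovev > goposovev  (by unconditioned shift, vowel merger, apocope, vowel merger, intervocalic voicing, unconditioned shift)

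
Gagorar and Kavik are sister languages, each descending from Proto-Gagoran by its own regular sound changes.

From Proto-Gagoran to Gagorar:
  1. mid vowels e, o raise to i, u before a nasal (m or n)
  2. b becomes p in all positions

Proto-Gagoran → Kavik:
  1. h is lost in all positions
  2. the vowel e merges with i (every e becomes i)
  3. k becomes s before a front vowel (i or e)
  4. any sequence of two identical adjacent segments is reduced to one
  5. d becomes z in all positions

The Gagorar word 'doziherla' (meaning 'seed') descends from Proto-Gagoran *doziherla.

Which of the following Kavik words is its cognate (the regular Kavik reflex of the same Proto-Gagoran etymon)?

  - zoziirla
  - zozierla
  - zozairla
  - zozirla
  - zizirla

zozirla

Kavik: *doziherla
  doziherla → dozierla   [h-loss]
  dozierla → doziirla   [vowel merger]
  doziirla (rule 3 does not apply)
  doziirla → dozirla   [degemination]
  dozirla → zozirla   [unconditioned shift]
  giving Kavik zozirla.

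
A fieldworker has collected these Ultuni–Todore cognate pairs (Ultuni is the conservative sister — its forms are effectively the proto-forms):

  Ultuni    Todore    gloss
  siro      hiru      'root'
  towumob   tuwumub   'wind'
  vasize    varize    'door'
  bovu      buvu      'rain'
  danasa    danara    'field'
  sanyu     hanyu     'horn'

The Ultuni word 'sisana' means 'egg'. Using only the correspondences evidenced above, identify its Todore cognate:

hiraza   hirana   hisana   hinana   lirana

siro ~ hiru — Ultuni s corresponds to Todore h word-initially before a front vowel.
danasa ~ danara — Ultuni s corresponds to Todore r between vowels (before a back vowel).
Applying these to Ultuni 'sisana':
  sisana → hisana   (s→h word-initially before a front vowel)
  hisana → hirana   (s→r between vowels (before a back vowel))
So the Todore cognate is 'hirana'.

hirana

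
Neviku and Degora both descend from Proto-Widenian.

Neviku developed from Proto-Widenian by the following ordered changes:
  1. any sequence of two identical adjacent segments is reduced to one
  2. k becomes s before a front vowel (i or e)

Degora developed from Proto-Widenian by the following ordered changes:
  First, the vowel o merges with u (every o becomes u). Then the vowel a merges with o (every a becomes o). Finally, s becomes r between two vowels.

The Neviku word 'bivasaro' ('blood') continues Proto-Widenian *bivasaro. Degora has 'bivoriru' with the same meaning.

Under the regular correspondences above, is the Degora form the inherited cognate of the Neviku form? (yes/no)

Derive the expected Degora reflex of *bivasaro:
Degora: start from *bivasaro.
  rule 1 (vowel merger): bivasaro → bivasaru
  rule 2 (vowel merger): bivasaru → bivosoru
  rule 3 (rhotacism): bivosoru → bivororu
  ⇒ Degora bivororu
The regular Degora reflex would be 'bivororu', but the attested form is 'bivoriru'. The correspondence is irregular, so they are not cognates (the Degora form has a different source).

no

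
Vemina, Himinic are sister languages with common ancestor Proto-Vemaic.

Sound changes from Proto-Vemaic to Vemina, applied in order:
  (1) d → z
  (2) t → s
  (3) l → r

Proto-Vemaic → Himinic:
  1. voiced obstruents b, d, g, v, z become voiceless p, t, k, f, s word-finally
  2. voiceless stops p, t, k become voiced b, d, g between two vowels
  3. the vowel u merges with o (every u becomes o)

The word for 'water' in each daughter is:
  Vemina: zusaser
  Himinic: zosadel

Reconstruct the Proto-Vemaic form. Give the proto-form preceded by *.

*zusatel

Position 7: Vemina has r, Himinic has l. Himinic preserves l here (none of its changes turn any other segment into l), so the proto-segment is *l.
Position 2: Vemina has u, Himinic has o. Vemina preserves u here (none of its changes turn any other segment into u), so the proto-segment is *u.
Position 5: Vemina has s, Himinic has d. Taking the neighbouring segments as reconstructed: Vemina s could go back to *t or *s; Himinic d could go back to *t or *d — the one source consistent with every daughter is *t.
Continuing position by position gives *zusatel; check it forward:
Vemina: *zusatel
  zusatel (rule 1 does not apply)
  zusatel → zusasel   [unconditioned shift]
  zusasel → zusaser   [unconditioned shift]
  giving Vemina zusaser.
Himinic: *zusatel > zusadel > zosadel  (by intervocalic voicing, vowel merger)
No other proto-form is consistent with every reflex, so the reconstruction is *zusatel.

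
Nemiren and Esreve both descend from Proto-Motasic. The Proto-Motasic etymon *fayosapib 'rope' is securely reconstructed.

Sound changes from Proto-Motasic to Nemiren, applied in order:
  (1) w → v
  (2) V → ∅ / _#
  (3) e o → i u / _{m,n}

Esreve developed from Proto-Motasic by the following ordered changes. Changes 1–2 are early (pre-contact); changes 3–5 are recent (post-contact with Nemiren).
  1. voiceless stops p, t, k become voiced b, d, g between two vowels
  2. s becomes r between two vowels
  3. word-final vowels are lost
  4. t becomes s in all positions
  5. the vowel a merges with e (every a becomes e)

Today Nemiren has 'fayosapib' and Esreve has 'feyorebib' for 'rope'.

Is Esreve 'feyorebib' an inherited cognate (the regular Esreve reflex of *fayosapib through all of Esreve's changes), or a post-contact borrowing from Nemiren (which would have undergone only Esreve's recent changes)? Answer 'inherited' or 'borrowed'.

inherited

If inherited, *fayosapib would pass through all of Esreve's changes:
Esreve: *fayosapib > fayosabib > fayorabib > feyorebib  (by intervocalic voicing, rhotacism, vowel merger)
If borrowed from Nemiren 'fayosapib' after the early changes, it would undergo only the recent ones:
  rule 3 (apocope): no change (fayosapib)
  rule 4 (unconditioned shift): no change (fayosapib)
  rule 5 (vowel merger): fayosapib → feyosepib
  ⇒ as a loan: feyosepib
Esreve 'feyorebib' matches the inherited outcome exactly, so it is an inherited cognate, not a loan.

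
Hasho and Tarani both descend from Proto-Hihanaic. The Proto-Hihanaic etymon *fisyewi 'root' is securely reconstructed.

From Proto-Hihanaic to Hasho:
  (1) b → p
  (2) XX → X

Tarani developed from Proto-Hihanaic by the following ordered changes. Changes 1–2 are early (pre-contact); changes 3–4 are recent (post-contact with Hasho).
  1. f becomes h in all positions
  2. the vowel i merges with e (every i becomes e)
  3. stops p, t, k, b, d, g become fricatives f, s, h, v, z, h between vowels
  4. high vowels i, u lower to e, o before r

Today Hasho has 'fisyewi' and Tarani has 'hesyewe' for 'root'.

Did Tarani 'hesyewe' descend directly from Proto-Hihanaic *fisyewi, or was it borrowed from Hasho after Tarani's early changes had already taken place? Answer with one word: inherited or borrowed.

inherited

If inherited, *fisyewi would pass through all of Tarani's changes:
Tarani: start from *fisyewi.
  rule 1 (unconditioned shift): fisyewi → hisyewi
  rule 2 (vowel merger): hisyewi → hesyewe
  rule 3: no change — hesyewe
  rule 4: no change — hesyewe
  ⇒ Tarani hesyewe
If borrowed from Hasho 'fisyewi' after the early changes, it would undergo only the recent ones:
  rule 3 (intervocalic lenition): no change (fisyewi)
  rule 4 (pre-rhotic lowering): no change (fisyewi)
  ⇒ as a loan: fisyewi
Tarani 'hesyewe' matches the inherited outcome exactly, so it is an inherited cognate, not a loan.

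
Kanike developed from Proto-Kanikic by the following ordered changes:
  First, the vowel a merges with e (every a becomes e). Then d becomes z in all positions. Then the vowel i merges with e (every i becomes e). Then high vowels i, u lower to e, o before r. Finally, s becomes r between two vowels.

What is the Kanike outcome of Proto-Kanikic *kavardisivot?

Kanike: *kavardisivot > keverdisivot > keverzisivot > keverzesevot > keverzerevot  (by vowel merger, unconditioned shift, vowel merger, rhotacism)

keverzerevot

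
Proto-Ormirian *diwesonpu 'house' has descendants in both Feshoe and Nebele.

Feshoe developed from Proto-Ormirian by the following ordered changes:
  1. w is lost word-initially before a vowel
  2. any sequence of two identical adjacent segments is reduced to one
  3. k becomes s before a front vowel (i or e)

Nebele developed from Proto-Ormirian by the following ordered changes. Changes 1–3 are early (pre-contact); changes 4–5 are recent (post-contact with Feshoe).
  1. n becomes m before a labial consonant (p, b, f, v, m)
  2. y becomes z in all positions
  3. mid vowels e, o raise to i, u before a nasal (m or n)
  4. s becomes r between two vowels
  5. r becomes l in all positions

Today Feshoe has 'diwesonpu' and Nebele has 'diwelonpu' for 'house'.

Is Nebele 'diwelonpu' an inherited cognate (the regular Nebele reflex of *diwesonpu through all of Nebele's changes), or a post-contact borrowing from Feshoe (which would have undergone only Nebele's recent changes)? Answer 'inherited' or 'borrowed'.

borrowed

If inherited, *diwesonpu would pass through all of Nebele's changes:
Nebele: *diwesonpu > diwesompu > diwesumpu > diwerumpu > diwelumpu  (by nasal place assimilation, pre-nasal raising, rhotacism, unconditioned shift)
If borrowed from Feshoe 'diwesonpu' after the early changes, it would undergo only the recent ones:
  rule 4 (rhotacism): diwesonpu → diweronpu
  rule 5 (unconditioned shift): diweronpu → diwelonpu
  ⇒ as a loan: diwelonpu
Nebele 'diwelonpu' matches the loan outcome 'diwelonpu', not the inherited 'diwelumpu' — it skipped the early Nebele changes, so it was borrowed from Feshoe.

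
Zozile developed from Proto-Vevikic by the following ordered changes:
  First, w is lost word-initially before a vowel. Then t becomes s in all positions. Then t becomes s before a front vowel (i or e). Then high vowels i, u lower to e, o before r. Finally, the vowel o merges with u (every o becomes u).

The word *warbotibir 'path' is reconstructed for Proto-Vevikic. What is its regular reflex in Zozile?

Zozile: *warbotibir > arbotibir > arbosibir > arbosiber > arbusiber  (by glide loss, unconditioned shift, pre-rhotic lowering, vowel merger)

arbusiber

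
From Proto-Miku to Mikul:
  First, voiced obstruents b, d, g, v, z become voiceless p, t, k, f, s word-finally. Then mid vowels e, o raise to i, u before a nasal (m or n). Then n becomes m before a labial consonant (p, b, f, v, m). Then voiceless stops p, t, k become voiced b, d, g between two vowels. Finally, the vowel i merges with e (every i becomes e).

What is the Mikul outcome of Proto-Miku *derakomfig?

Mikul: *derakomfig > derakomfik > derakumfik > deragumfik > deragumfek  (by final devoicing, pre-nasal raising, intervocalic voicing, vowel merger)

deragumfek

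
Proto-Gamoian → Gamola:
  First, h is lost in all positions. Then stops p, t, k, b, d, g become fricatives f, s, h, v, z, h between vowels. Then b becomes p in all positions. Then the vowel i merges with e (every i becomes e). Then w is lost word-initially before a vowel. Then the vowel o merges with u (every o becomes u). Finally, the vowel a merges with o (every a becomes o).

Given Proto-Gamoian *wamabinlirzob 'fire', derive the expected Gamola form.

omovenlerzup

Gamola: start from *wamabinlirzob.
  rule 1: no change — wamabinlirzob
  rule 2 (intervocalic lenition): wamabinlirzob → wamavinlirzob
  rule 3 (unconditioned shift): wamavinlirzob → wamavinlirzop
  rule 4 (vowel merger): wamavinlirzop → wamavenlerzop
  rule 5 (glide loss): wamavenlerzop → amavenlerzop
  rule 6 (vowel merger): amavenlerzop → amavenlerzup
  rule 7 (vowel merger): amavenlerzup → omovenlerzup
  ⇒ Gamola omovenlerzup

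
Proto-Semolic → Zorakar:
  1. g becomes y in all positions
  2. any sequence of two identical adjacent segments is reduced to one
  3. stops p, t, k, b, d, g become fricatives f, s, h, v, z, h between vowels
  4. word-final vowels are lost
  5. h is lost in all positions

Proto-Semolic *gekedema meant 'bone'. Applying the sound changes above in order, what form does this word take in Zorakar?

Zorakar: *gekedema
  gekedema → yekedema   [unconditioned shift]
  yekedema (rule 2 does not apply)
  yekedema → yehezema   [intervocalic lenition]
  yehezema → yehezem   [apocope]
  yehezem → yeezem   [h-loss]
  giving Zorakar yeezem.

yeezem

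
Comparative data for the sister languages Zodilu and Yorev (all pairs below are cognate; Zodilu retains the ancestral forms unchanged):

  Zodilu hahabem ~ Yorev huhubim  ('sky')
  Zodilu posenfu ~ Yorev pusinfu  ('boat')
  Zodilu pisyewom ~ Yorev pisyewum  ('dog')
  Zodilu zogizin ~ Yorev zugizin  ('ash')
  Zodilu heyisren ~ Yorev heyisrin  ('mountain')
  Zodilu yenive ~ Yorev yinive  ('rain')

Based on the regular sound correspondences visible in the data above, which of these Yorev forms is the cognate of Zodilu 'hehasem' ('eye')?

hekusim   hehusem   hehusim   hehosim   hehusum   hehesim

hehusim

hahabem ~ huhubim — Zodilu a corresponds to Yorev u after a consonant, before a consonant other than r, m, n, p, b, f, v.
hahabem ~ huhubim — Zodilu e corresponds to Yorev i after a consonant, before a nasal.
Applying these to Zodilu 'hehasem':
  hehasem → hehusem   (a→u after a consonant, before a consonant other than r, m, n, p, b, f, v)
  hehusem → hehusim   (e→i after a consonant, before a nasal)
So the Yorev cognate is 'hehusim'.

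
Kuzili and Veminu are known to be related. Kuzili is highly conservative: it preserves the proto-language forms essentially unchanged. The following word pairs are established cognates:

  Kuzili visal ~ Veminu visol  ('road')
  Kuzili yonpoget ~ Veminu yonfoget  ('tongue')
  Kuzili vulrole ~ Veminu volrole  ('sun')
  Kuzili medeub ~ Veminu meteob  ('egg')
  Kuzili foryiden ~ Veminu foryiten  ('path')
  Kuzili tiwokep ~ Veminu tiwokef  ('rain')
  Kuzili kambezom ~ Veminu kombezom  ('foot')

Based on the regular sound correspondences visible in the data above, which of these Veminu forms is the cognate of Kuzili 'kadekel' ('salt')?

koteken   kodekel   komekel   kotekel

kotekel

visal ~ visol — Kuzili a corresponds to Veminu o after a consonant, before a consonant other than r, m, n, p, b, f, v.
medeub ~ meteob, foryiden ~ foryiten — Kuzili d corresponds to Veminu t between vowels (before a front vowel).
Applying these to Kuzili 'kadekel':
  kadekel → kodekel   (a→o after a consonant, before a consonant other than r, m, n, p, b, f, v)
  kodekel → kotekel   (d→t between vowels (before a front vowel))
So the Veminu cognate is 'kotekel'.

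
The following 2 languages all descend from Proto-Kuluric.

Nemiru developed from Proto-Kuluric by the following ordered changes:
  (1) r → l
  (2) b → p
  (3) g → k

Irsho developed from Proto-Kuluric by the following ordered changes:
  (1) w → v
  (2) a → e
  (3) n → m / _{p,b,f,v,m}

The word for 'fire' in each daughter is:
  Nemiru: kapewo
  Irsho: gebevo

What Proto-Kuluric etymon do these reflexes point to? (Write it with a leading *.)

*gabewo

Position 2: Nemiru has a, Irsho has e. Nemiru preserves a here (none of its changes turn any other segment into a), so the proto-segment is *a.
Position 3: Nemiru has p, Irsho has b. Irsho preserves b here (none of its changes turn any other segment into b), so the proto-segment is *b.
Position 5: Nemiru has w, Irsho has v. Nemiru preserves w here (none of its changes turn any other segment into w), so the proto-segment is *w.
Verify the candidate proto-form against each daughter:
Nemiru: start from *gabewo.
  rule 1: no change — gabewo
  rule 2 (unconditioned shift): gabewo → gapewo
  rule 3 (unconditioned shift): gapewo → kapewo
  ⇒ Nemiru kapewo
Irsho: *gabewo > gabevo > gebevo  (by unconditioned shift, vowel merger)
*gabewo is the unique common source.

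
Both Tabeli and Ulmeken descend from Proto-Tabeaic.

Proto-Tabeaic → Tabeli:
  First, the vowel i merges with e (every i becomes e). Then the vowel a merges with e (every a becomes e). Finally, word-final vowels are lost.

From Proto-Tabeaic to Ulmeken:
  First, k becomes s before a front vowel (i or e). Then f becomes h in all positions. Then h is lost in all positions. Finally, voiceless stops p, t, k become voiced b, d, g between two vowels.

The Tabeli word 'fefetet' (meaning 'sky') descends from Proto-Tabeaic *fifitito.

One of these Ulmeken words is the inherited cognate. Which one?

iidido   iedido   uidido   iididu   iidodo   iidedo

iidido

Ulmeken: start from *fifitito.
  rule 1: no change — fifitito
  rule 2 (unconditioned shift): fifitito → hihitito
  rule 3 (h-loss): hihitito → iitito
  rule 4 (intervocalic voicing): iitito → iidido
  ⇒ Ulmeken iidido
Among the options, 'iidido' alone shows every Ulmeken change applied in order.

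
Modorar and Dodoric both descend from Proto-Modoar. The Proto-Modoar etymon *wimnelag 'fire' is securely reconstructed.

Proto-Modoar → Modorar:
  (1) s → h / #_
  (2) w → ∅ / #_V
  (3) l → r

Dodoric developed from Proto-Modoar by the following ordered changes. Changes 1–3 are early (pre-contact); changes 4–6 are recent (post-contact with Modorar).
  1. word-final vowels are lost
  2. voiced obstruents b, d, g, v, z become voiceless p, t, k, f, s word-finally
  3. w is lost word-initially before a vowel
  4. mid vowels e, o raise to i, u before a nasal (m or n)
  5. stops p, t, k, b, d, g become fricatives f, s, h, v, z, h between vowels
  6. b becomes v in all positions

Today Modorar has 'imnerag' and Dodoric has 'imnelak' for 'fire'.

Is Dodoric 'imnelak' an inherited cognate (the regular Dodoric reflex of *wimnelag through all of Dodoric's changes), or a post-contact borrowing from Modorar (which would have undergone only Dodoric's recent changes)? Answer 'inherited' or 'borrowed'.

If inherited, *wimnelag would pass through all of Dodoric's changes:
Dodoric: start from *wimnelag.
  rule 1: no change — wimnelag
  rule 2 (final devoicing): wimnelag → wimnelak
  rule 3 (glide loss): wimnelak → imnelak
  rule 4: no change — imnelak
  rule 5: no change — imnelak
  rule 6: no change — imnelak
  ⇒ Dodoric imnelak
If borrowed from Modorar 'imnerag' after the early changes, it would undergo only the recent ones:
  rule 4 (pre-nasal raising): no change (imnerag)
  rule 5 (intervocalic lenition): no change (imnerag)
  rule 6 (unconditioned shift): no change (imnerag)
  ⇒ as a loan: imnerag
Dodoric 'imnelak' matches the inherited outcome exactly, so it is an inherited cognate, not a loan.

inherited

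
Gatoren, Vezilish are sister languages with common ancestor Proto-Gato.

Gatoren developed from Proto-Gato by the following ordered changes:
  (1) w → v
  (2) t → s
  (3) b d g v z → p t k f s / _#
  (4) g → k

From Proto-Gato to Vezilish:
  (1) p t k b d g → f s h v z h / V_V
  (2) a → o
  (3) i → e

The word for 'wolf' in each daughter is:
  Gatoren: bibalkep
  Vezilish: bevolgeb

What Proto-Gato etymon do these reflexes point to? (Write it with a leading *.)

Position 4: Gatoren has a, Vezilish has o. Gatoren preserves a here (none of its changes turn any other segment into a), so the proto-segment is *a.
Position 3: Gatoren has b, Vezilish has v. Gatoren preserves b here (none of its changes turn any other segment into b), so the proto-segment is *b.
Position 6: Gatoren has k, Vezilish has g. Vezilish preserves g here (none of its changes turn any other segment into g), so the proto-segment is *g.
This points to *bibalgeb. Verify forward in each daughter:
Gatoren: *bibalgeb > bibalgep > bibalkep  (by final devoicing, unconditioned shift)
Vezilish: *bibalgeb
  bibalgeb → bivalgeb   [intervocalic lenition]
  bivalgeb → bivolgeb   [vowel merger]
  bivolgeb → bevolgeb   [vowel merger]
  giving Vezilish bevolgeb.
Only *bibalgeb yields all of Gatoren bibalkep, Vezilish bevolgeb.

*bibalgeb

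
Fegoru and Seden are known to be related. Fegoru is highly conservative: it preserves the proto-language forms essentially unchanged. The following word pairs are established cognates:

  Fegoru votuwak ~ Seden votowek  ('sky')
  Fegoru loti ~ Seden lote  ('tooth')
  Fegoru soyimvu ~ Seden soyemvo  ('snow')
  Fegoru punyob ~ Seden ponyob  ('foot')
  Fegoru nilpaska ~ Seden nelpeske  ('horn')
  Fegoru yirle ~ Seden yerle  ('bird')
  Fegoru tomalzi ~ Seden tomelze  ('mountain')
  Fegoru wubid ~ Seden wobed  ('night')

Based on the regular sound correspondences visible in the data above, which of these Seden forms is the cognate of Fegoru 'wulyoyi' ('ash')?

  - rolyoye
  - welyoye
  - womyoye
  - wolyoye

wolyoye

votuwak ~ votowek — Fegoru u corresponds to Seden o after a consonant, before a consonant other than r, m, n, p, b, f, v.
loti ~ lote, tomalzi ~ tomelze — Fegoru i corresponds to Seden e word-finally.
Applying these to Fegoru 'wulyoyi':
  wulyoyi → wolyoyi   (u→o after a consonant, before a consonant other than r, m, n, p, b, f, v)
  wolyoyi → wolyoye   (i→e word-finally)
So the Seden cognate is 'wolyoye'.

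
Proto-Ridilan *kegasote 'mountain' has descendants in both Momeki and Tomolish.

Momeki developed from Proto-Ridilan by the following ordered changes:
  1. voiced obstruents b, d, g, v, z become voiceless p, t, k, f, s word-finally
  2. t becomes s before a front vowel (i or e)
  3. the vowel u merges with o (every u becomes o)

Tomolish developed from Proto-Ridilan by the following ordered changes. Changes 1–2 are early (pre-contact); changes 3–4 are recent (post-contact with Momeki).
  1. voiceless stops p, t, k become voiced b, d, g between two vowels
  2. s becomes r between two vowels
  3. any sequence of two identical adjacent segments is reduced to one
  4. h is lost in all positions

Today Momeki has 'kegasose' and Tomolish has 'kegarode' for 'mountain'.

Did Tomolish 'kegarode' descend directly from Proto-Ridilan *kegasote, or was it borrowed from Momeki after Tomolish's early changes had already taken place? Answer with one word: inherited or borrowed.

If inherited, *kegasote would pass through all of Tomolish's changes:
Tomolish: *kegasote
  kegasote → kegasode   [intervocalic voicing]
  kegasode → kegarode   [rhotacism]
  kegarode (rule 3 does not apply)
  kegarode (rule 4 does not apply)
  giving Tomolish kegarode.
If borrowed from Momeki 'kegasose' after the early changes, it would undergo only the recent ones:
  rule 3 (degemination): no change (kegasose)
  rule 4 (h-loss): no change (kegasose)
  ⇒ as a loan: kegasose
Tomolish 'kegarode' matches the inherited outcome exactly, so it is an inherited cognate, not a loan.

inherited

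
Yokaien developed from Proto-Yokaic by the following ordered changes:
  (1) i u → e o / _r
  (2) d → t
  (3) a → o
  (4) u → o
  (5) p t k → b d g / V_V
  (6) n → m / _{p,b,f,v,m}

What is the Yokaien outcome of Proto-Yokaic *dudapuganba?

todobogombo

Yokaien: start from *dudapuganba.
  rule 1: no change — dudapuganba
  rule 2 (unconditioned shift): dudapuganba → tutapuganba
  rule 3 (vowel merger): tutapuganba → tutopugonbo
  rule 4 (vowel merger): tutopugonbo → totopogonbo
  rule 5 (intervocalic voicing): totopogonbo → todobogonbo
  rule 6 (nasal place assimilation): todobogonbo → todobogombo
  ⇒ Yokaien todobogombo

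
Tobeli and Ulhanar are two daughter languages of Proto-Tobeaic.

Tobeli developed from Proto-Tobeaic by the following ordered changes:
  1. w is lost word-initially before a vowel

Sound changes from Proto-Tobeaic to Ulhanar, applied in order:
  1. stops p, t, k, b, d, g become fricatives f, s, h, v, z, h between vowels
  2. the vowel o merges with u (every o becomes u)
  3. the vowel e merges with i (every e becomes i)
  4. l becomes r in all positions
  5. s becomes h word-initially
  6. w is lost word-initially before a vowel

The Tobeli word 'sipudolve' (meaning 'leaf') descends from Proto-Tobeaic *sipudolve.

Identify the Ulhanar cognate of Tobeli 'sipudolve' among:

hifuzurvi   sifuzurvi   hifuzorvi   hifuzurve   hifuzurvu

Ulhanar: *sipudolve
  sipudolve → sifuzolve   [intervocalic lenition]
  sifuzolve → sifuzulve   [vowel merger]
  sifuzulve → sifuzulvi   [vowel merger]
  sifuzulvi → sifuzurvi   [unconditioned shift]
  sifuzurvi → hifuzurvi   [debuccalisation]
  hifuzurvi (rule 6 does not apply)
  giving Ulhanar hifuzurvi.
The other candidates each miss or misapply at least one Ulhanar change.

hifuzurvi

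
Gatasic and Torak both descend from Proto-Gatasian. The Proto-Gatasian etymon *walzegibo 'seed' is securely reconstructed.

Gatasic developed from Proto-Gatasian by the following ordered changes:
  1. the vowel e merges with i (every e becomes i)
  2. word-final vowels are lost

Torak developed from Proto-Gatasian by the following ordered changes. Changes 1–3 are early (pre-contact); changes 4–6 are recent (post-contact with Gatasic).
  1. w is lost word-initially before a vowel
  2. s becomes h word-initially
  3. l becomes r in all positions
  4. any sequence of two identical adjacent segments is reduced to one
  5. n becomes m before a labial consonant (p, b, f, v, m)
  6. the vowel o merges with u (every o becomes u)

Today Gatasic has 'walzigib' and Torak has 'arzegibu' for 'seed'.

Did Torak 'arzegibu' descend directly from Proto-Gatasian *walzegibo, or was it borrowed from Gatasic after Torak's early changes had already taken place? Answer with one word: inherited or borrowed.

If inherited, *walzegibo would pass through all of Torak's changes:
Torak: *walzegibo > alzegibo > arzegibo > arzegibu  (by glide loss, unconditioned shift, vowel merger)
If borrowed from Gatasic 'walzigib' after the early changes, it would undergo only the recent ones:
  rule 4 (degemination): no change (walzigib)
  rule 5 (nasal place assimilation): no change (walzigib)
  rule 6 (vowel merger): no change (walzigib)
  ⇒ as a loan: walzigib
Torak 'arzegibu' matches the inherited outcome exactly, so it is an inherited cognate, not a loan.

inherited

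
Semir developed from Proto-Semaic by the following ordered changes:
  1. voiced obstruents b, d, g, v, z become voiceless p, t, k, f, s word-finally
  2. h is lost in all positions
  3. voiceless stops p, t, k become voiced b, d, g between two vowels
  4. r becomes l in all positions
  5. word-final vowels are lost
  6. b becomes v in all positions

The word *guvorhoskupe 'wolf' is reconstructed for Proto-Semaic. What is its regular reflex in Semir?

guvoloskuv

Semir: *guvorhoskupe > guvoroskupe > guvoroskube > guvoloskube > guvoloskub > guvoloskuv  (by h-loss, intervocalic voicing, unconditioned shift, apocope, unconditioned shift)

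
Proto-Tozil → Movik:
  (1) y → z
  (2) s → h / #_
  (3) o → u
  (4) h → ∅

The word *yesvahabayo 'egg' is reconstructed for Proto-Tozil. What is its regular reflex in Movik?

Movik: start from *yesvahabayo.
  rule 1 (unconditioned shift): yesvahabayo → zesvahabazo
  rule 2: no change — zesvahabazo
  rule 3 (vowel merger): zesvahabazo → zesvahabazu
  rule 4 (h-loss): zesvahabazu → zesvaabazu
  ⇒ Movik zesvaabazu

zesvaabazu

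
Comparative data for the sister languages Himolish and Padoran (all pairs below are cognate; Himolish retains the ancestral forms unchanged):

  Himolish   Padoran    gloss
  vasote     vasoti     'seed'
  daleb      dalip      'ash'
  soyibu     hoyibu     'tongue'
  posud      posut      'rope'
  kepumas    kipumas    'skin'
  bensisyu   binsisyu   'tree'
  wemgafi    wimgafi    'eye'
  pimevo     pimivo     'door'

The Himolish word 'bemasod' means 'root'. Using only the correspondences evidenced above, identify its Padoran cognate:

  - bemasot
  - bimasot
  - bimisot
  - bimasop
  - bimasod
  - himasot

wemgafi ~ wimgafi — Himolish e corresponds to Padoran i after a consonant, before a nasal.
posud ~ posut — Himolish d corresponds to Padoran t word-finally.
Applying these to Himolish 'bemasod':
  bemasod → bimasod   (e→i after a consonant, before a nasal)
  bimasod → bimasot   (d→t word-finally)
So the Padoran cognate is 'bimasot'.

bimasot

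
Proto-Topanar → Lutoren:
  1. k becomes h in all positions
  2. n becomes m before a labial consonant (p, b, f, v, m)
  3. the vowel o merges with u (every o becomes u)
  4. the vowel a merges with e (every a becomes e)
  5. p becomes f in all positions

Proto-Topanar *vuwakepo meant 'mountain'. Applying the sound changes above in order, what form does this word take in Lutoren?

Lutoren: start from *vuwakepo.
  rule 1 (unconditioned shift): vuwakepo → vuwahepo
  rule 2: no change — vuwahepo
  rule 3 (vowel merger): vuwahepo → vuwahepu
  rule 4 (vowel merger): vuwahepu → vuwehepu
  rule 5 (unconditioned shift): vuwehepu → vuwehefu
  ⇒ Lutoren vuwehefu

vuwehefu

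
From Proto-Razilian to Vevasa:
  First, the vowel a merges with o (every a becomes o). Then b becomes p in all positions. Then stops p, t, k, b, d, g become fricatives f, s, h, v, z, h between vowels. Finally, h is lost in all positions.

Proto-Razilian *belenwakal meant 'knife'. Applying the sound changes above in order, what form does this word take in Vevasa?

pelenwool

Vevasa: *belenwakal > belenwokol > pelenwokol > pelenwohol > pelenwool  (by vowel merger, unconditioned shift, intervocalic lenition, h-loss)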